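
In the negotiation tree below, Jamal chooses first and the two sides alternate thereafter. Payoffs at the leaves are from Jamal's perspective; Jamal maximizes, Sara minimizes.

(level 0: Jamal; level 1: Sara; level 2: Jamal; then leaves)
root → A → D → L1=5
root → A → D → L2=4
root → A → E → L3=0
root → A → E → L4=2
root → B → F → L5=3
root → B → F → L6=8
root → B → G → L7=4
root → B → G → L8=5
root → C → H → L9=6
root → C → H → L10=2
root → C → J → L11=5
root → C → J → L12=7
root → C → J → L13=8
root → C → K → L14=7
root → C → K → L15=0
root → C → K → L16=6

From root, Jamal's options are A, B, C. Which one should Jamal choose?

C

D (Jamal): max(5, 4) = 5
E (Jamal): max(0, 2) = 2
A (Sara): min(5, 2) = 2
F (Jamal): max(3, 8) = 8
G (Jamal): max(4, 5) = 5
B (Sara): min(8, 5) = 5
H (Jamal): max(6, 2) = 6
J (Jamal): max(5, 7, 8) = 8
K (Jamal): max(7, 0, 6) = 7
C (Sara): min(6, 8, 7) = 6
root (Jamal): max(2, 5, 6) = 6
Jamal at root wants the highest of {A=2, B=5, C=6}, so chooses C.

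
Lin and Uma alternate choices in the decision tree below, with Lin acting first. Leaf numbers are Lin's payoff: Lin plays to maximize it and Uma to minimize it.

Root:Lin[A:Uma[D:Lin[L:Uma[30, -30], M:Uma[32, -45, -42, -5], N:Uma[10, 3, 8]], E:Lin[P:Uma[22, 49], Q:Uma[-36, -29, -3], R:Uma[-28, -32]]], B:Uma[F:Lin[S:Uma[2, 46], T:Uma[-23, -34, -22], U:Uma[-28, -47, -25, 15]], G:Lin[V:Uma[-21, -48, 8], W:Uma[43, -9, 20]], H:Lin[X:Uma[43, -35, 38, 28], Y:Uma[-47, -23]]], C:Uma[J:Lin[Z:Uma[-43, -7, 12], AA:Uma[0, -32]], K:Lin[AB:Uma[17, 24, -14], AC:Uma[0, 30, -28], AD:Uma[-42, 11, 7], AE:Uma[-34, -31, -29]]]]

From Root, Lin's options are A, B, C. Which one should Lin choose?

L (Uma): min(30, -30) = -30
M (Uma): min(32, -45, -42, -5) = -45
N (Uma): min(10, 3, 8) = 3
D (Lin): max(-30, -45, 3) = 3
P (Uma): min(22, 49) = 22
Q (Uma): min(-36, -29, -3) = -36
R (Uma): min(-28, -32) = -32
E (Lin): max(22, -36, -32) = 22
A (Uma): min(3, 22) = 3
S (Uma): min(2, 46) = 2
T (Uma): min(-23, -34, -22) = -34
U (Uma): min(-28, -47, -25, 15) = -47
F (Lin): max(2, -34, -47) = 2
V (Uma): min(-21, -48, 8) = -48
W (Uma): min(43, -9, 20) = -9
G (Lin): max(-48, -9) = -9
X (Uma): min(43, -35, 38, 28) = -35
Y (Uma): min(-47, -23) = -47
H (Lin): max(-35, -47) = -35
B (Uma): min(2, -9, -35) = -35
Z (Uma): min(-43, -7, 12) = -43
AA (Uma): min(0, -32) = -32
J (Lin): max(-43, -32) = -32
AB (Uma): min(17, 24, -14) = -14
AC (Uma): min(0, 30, -28) = -28
AD (Uma): min(-42, 11, 7) = -42
AE (Uma): min(-34, -31, -29) = -34
K (Lin): max(-14, -28, -42, -34) = -14
C (Uma): min(-32, -14) = -32
Root (Lin): max(3, -35, -32) = 3
Lin at Root wants the highest of {A=3, B=-35, C=-32}, so chooses A.

A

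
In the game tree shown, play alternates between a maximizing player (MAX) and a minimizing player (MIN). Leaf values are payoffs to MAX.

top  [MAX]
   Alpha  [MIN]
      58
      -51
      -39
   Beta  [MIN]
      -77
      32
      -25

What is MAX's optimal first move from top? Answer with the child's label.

Alpha (MIN): min(58, -51, -39) = -51
Beta (MIN): min(-77, 32, -25) = -77
top (MAX): max(-51, -77) = -51
MAX at top wants the highest of {Alpha=-51, Beta=-77}, so chooses Alpha.

Alpha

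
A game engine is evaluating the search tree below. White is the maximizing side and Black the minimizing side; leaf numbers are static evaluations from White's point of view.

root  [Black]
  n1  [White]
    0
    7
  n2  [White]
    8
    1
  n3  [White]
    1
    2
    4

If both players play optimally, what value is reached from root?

4

n1 (White): max(0, 7) = 7
n2 (White): max(8, 1) = 8
n3 (White): max(1, 2, 4) = 4
root (Black): min(7, 8, 4) = 4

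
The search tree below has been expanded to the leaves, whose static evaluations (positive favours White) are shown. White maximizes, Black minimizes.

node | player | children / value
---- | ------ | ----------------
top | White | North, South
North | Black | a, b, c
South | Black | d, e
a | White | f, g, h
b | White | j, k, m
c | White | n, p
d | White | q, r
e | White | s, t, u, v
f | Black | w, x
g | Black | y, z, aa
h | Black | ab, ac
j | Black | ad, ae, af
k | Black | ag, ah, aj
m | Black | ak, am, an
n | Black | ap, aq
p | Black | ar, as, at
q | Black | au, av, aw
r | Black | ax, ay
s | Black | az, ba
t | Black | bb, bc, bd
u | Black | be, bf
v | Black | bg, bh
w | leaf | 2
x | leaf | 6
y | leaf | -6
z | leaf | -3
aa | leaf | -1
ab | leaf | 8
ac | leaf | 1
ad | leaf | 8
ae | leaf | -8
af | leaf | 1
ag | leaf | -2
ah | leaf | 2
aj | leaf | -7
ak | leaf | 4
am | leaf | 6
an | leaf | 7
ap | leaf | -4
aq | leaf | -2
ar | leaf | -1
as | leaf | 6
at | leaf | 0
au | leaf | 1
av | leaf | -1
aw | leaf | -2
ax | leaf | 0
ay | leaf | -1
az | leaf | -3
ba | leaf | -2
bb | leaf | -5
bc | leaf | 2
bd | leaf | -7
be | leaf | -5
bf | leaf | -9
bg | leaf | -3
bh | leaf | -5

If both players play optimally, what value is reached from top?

-1

f (Black): min(2, 6) = 2
g (Black): min(-6, -3, -1) = -6
h (Black): min(8, 1) = 1
a (White): max(2, -6, 1) = 2
j (Black): min(8, -8, 1) = -8
k (Black): min(-2, 2, -7) = -7
m (Black): min(4, 6, 7) = 4
b (White): max(-8, -7, 4) = 4
n (Black): min(-4, -2) = -4
p (Black): min(-1, 6, 0) = -1
c (White): max(-4, -1) = -1
North (Black): min(2, 4, -1) = -1
q (Black): min(1, -1, -2) = -2
r (Black): min(0, -1) = -1
d (White): max(-2, -1) = -1
s (Black): min(-3, -2) = -3
t (Black): min(-5, 2, -7) = -7
u (Black): min(-5, -9) = -9
v (Black): min(-3, -5) = -5
e (White): max(-3, -7, -9, -5) = -3
South (Black): min(-1, -3) = -3
top (White): max(-1, -3) = -1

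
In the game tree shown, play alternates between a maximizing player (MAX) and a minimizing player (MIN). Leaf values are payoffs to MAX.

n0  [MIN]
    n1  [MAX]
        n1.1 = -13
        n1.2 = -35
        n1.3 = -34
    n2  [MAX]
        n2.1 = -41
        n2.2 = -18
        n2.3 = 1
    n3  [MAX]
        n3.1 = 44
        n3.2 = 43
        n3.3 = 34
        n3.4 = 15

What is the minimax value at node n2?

n2 (MAX): max(-41, -18, 1) = 1

1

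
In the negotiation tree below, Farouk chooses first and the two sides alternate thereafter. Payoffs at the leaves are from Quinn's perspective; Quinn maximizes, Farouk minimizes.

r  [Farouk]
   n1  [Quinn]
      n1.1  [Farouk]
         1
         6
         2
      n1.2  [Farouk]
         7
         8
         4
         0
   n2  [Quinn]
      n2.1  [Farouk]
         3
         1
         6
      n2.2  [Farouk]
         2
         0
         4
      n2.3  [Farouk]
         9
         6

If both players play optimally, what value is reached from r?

1

n1.1 (Farouk): min(1, 6, 2) = 1
n1.2 (Farouk): min(7, 8, 4, 0) = 0
n1 (Quinn): max(1, 0) = 1
n2.1 (Farouk): min(3, 1, 6) = 1
n2.2 (Farouk): min(2, 0, 4) = 0
n2.3 (Farouk): min(9, 6) = 6
n2 (Quinn): max(1, 0, 6) = 6
r (Farouk): min(1, 6) = 1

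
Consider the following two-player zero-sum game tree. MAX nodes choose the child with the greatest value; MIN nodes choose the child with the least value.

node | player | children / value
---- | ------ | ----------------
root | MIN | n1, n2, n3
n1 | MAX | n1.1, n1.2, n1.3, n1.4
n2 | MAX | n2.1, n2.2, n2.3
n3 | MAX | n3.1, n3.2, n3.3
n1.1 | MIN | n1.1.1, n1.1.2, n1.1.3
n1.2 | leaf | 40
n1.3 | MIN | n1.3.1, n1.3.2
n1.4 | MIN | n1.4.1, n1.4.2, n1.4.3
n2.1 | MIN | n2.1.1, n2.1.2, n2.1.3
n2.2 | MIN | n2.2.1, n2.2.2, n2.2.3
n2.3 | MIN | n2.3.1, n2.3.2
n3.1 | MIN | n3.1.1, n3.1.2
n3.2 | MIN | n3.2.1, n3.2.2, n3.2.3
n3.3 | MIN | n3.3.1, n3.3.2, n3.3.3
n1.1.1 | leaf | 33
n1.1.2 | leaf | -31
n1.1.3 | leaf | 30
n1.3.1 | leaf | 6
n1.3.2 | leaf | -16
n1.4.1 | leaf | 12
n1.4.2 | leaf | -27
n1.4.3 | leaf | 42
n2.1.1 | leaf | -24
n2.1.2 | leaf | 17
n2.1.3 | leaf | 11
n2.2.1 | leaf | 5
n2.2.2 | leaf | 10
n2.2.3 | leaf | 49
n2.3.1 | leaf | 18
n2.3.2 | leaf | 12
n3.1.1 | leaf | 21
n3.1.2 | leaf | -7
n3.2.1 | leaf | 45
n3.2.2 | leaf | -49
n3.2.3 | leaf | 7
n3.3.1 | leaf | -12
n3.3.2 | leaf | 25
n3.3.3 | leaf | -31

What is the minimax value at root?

n1.1 (MIN): min(33, -31, 30) = -31
n1.3 (MIN): min(6, -16) = -16
n1.4 (MIN): min(12, -27, 42) = -27
n1 (MAX): max(-31, 40, -16, -27) = 40
n2.1 (MIN): min(-24, 17, 11) = -24
n2.2 (MIN): min(5, 10, 49) = 5
n2.3 (MIN): min(18, 12) = 12
n2 (MAX): max(-24, 5, 12) = 12
n3.1 (MIN): min(21, -7) = -7
n3.2 (MIN): min(45, -49, 7) = -49
n3.3 (MIN): min(-12, 25, -31) = -31
n3 (MAX): max(-7, -49, -31) = -7
root (MIN): min(40, 12, -7) = -7

-7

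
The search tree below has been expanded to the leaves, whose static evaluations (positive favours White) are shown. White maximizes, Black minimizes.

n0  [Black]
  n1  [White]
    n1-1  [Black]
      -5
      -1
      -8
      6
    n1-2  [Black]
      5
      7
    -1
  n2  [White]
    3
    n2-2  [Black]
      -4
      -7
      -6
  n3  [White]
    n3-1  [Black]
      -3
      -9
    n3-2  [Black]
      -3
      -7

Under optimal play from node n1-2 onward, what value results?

5

n1-2 (Black): min(5, 7) = 5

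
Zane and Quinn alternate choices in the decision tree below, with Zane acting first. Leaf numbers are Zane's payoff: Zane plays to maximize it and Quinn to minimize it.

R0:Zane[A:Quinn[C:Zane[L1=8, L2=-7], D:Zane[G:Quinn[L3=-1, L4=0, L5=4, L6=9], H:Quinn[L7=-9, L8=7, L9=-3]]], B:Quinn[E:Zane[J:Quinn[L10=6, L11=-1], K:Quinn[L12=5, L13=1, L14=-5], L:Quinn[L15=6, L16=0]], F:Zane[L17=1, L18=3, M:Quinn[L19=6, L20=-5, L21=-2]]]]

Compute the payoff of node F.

3

M (Quinn): min(6, -5, -2) = -5
F (Zane): max(1, 3, -5) = 3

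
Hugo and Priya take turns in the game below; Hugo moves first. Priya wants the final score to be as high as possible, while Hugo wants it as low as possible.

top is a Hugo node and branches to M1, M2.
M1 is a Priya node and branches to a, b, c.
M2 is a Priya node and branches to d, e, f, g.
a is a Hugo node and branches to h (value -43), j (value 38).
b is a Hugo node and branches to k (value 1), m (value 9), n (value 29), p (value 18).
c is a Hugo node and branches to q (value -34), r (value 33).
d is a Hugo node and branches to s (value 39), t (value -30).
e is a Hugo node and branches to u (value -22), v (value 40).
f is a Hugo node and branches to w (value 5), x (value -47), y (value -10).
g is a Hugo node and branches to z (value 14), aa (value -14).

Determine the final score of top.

-14

a (Hugo): min(-43, 38) = -43
b (Hugo): min(1, 9, 29, 18) = 1
c (Hugo): min(-34, 33) = -34
M1 (Priya): max(-43, 1, -34) = 1
d (Hugo): min(39, -30) = -30
e (Hugo): min(-22, 40) = -22
f (Hugo): min(5, -47, -10) = -47
g (Hugo): min(14, -14) = -14
M2 (Priya): max(-30, -22, -47, -14) = -14
top (Hugo): min(1, -14) = -14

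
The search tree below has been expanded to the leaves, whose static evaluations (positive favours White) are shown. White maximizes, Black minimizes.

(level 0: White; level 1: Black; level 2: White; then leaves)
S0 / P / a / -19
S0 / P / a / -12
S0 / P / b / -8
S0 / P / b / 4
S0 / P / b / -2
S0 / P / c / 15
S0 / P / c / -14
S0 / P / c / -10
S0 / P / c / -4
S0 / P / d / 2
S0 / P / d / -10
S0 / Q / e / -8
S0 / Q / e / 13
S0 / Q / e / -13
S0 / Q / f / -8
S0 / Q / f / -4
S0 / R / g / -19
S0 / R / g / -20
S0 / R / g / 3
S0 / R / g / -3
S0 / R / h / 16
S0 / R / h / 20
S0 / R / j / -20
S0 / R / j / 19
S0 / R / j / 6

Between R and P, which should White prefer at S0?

R

g (White): max(-19, -20, 3, -3) = 3
h (White): max(16, 20) = 20
j (White): max(-20, 19, 6) = 19
R (Black): min(3, 20, 19) = 3
a (White): max(-19, -12) = -12
b (White): max(-8, 4, -2) = 4
c (White): max(15, -14, -10, -4) = 15
d (White): max(2, -10) = 2
P (Black): min(-12, 4, 15, 2) = -12
White prefers the higher value; R=3, P=-12. R is better since 3 > -12.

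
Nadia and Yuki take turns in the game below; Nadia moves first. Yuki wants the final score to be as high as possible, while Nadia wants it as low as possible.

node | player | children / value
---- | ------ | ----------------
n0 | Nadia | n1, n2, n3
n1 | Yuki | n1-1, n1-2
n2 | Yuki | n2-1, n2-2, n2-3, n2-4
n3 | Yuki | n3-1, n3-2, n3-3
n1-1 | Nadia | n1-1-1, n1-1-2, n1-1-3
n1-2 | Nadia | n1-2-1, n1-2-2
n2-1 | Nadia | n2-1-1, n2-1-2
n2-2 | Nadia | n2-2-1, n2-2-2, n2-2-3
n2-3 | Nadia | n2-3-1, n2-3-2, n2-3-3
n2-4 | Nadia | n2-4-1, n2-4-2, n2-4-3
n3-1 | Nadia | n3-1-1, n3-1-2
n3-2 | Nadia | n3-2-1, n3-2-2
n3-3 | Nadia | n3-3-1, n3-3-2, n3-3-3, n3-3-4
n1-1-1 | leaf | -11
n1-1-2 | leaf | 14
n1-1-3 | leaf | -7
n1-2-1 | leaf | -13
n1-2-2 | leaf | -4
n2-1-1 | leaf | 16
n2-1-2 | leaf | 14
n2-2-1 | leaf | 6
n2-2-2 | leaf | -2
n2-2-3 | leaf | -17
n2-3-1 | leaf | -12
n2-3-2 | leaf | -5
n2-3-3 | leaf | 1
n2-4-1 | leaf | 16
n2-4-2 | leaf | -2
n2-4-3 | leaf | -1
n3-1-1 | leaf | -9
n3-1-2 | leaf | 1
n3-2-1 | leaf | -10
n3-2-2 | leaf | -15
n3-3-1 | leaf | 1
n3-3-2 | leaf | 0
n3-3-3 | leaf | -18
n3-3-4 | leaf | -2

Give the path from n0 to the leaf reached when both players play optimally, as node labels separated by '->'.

n1-1 (Nadia): min(-11, 14, -7) = -11
n1-2 (Nadia): min(-13, -4) = -13
n1 (Yuki): max(-11, -13) = -11
n2-1 (Nadia): min(16, 14) = 14
n2-2 (Nadia): min(6, -2, -17) = -17
n2-3 (Nadia): min(-12, -5, 1) = -12
n2-4 (Nadia): min(16, -2, -1) = -2
n2 (Yuki): max(14, -17, -12, -2) = 14
n3-1 (Nadia): min(-9, 1) = -9
n3-2 (Nadia): min(-10, -15) = -15
n3-3 (Nadia): min(1, 0, -18, -2) = -18
n3 (Yuki): max(-9, -15, -18) = -9
n0 (Nadia): min(-11, 14, -9) = -11
At n0, Nadia picks n1 (lowest: -11).
At n1, Yuki picks n1-1 (highest: -11).
At n1-1, Nadia picks n1-1-1 (lowest: -11).
Terminal value -11.

n0 -> n1 -> n1-1 -> n1-1-1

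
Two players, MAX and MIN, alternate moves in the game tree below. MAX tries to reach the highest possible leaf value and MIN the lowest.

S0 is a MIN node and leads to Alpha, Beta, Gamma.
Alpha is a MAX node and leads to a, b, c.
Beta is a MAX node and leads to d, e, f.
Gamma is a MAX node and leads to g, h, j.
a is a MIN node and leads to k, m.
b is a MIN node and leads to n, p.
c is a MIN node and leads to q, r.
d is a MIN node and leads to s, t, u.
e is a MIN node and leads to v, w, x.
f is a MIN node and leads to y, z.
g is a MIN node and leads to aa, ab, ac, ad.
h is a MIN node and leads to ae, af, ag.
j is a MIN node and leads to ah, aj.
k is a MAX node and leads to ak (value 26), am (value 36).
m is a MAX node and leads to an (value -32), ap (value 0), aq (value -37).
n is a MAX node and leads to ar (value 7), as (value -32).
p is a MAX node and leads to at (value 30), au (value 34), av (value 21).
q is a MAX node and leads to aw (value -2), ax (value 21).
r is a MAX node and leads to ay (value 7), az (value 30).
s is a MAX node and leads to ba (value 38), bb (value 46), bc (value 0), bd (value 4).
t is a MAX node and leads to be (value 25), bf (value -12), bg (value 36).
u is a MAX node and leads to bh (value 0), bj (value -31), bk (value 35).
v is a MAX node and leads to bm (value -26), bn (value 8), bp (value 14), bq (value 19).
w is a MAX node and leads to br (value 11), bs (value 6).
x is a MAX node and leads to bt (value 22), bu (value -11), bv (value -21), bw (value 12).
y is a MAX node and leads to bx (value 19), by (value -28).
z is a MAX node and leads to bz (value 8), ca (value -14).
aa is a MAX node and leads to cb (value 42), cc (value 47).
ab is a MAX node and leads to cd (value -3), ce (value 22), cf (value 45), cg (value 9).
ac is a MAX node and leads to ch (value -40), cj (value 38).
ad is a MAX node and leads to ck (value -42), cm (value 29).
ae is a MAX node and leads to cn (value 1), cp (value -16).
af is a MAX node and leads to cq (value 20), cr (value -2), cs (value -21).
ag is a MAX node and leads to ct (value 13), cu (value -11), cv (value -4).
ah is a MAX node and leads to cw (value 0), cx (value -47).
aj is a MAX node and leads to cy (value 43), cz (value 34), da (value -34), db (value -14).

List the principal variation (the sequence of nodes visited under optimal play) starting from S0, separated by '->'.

k (MAX): max(26, 36) = 36
m (MAX): max(-32, 0, -37) = 0
a (MIN): min(36, 0) = 0
n (MAX): max(7, -32) = 7
p (MAX): max(30, 34, 21) = 34
b (MIN): min(7, 34) = 7
q (MAX): max(-2, 21) = 21
r (MAX): max(7, 30) = 30
c (MIN): min(21, 30) = 21
Alpha (MAX): max(0, 7, 21) = 21
s (MAX): max(38, 46, 0, 4) = 46
t (MAX): max(25, -12, 36) = 36
u (MAX): max(0, -31, 35) = 35
d (MIN): min(46, 36, 35) = 35
v (MAX): max(-26, 8, 14, 19) = 19
w (MAX): max(11, 6) = 11
x (MAX): max(22, -11, -21, 12) = 22
e (MIN): min(19, 11, 22) = 11
y (MAX): max(19, -28) = 19
z (MAX): max(8, -14) = 8
f (MIN): min(19, 8) = 8
Beta (MAX): max(35, 11, 8) = 35
aa (MAX): max(42, 47) = 47
ab (MAX): max(-3, 22, 45, 9) = 45
ac (MAX): max(-40, 38) = 38
ad (MAX): max(-42, 29) = 29
g (MIN): min(47, 45, 38, 29) = 29
ae (MAX): max(1, -16) = 1
af (MAX): max(20, -2, -21) = 20
ag (MAX): max(13, -11, -4) = 13
h (MIN): min(1, 20, 13) = 1
ah (MAX): max(0, -47) = 0
aj (MAX): max(43, 34, -34, -14) = 43
j (MIN): min(0, 43) = 0
Gamma (MAX): max(29, 1, 0) = 29
S0 (MIN): min(21, 35, 29) = 21
At S0, MIN picks Alpha (lowest: 21).
At Alpha, MAX picks c (highest: 21).
At c, MIN picks q (lowest: 21).
At q, MAX picks ax (highest: 21).
Terminal value 21.

S0 -> Alpha -> c -> q -> ax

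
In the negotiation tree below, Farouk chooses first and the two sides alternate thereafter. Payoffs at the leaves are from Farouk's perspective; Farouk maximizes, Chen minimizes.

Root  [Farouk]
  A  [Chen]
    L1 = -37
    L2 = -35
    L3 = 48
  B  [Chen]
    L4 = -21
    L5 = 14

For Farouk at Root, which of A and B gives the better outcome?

B

A (Chen): min(-37, -35, 48) = -37
B (Chen): min(-21, 14) = -21
Farouk prefers the higher value; A=-37, B=-21. B is better since -21 > -37.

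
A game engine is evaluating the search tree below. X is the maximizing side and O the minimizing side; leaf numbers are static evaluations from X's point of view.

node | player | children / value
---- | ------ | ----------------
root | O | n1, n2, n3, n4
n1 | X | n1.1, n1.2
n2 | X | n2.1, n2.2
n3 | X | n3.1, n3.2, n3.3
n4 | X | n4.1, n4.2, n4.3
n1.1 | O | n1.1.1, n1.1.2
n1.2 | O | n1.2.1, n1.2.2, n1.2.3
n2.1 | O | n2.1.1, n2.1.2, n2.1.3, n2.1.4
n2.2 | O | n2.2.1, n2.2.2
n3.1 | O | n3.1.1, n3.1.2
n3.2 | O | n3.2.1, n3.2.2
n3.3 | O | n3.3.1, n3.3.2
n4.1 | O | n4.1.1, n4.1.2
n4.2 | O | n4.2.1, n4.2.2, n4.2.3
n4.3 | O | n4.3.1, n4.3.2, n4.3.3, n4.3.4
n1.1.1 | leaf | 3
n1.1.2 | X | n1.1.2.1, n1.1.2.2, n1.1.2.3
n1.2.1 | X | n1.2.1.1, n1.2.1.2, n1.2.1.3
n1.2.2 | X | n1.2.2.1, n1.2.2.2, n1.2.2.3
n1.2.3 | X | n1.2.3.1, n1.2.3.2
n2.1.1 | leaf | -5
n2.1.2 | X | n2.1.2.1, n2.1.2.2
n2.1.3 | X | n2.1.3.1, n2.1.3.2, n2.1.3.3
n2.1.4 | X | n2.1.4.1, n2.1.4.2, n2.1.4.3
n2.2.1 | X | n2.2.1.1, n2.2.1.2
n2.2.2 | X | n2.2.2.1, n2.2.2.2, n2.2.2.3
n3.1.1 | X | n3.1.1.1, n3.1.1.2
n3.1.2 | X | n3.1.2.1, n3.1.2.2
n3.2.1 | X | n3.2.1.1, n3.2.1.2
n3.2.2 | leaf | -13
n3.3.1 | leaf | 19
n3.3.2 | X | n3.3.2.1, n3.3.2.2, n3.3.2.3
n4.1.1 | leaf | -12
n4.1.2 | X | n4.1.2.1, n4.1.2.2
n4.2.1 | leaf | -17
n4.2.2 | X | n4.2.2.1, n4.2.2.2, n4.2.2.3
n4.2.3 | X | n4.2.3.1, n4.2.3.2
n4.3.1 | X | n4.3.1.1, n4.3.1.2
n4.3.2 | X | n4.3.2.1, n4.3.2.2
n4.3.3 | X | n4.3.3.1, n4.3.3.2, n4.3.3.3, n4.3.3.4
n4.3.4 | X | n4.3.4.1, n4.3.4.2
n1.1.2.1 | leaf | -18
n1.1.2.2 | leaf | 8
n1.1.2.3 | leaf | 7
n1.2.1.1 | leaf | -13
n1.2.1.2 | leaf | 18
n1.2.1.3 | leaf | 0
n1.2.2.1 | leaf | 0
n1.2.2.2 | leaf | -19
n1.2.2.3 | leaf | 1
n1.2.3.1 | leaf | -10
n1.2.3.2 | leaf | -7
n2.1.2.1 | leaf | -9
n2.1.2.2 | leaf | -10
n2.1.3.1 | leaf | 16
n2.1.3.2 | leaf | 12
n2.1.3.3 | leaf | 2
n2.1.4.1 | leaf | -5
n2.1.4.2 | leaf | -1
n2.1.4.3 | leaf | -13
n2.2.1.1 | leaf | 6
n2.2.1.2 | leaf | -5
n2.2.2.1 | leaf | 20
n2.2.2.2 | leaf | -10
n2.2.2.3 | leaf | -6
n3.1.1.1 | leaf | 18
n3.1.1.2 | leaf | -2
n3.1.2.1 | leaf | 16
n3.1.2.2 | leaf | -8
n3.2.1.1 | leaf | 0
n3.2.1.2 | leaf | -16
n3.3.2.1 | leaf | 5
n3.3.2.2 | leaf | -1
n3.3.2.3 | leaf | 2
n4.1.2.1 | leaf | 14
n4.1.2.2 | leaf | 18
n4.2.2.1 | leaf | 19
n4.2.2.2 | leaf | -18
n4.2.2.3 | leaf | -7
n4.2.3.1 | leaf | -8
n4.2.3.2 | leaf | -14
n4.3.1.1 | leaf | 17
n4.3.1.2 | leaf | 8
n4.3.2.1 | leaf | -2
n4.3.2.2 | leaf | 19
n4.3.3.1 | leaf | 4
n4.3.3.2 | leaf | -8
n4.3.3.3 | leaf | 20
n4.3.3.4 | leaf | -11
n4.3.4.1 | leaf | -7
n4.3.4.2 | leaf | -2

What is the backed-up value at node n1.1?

3

n1.1.2 (X): max(-18, 8, 7) = 8
n1.1 (O): min(3, 8) = 3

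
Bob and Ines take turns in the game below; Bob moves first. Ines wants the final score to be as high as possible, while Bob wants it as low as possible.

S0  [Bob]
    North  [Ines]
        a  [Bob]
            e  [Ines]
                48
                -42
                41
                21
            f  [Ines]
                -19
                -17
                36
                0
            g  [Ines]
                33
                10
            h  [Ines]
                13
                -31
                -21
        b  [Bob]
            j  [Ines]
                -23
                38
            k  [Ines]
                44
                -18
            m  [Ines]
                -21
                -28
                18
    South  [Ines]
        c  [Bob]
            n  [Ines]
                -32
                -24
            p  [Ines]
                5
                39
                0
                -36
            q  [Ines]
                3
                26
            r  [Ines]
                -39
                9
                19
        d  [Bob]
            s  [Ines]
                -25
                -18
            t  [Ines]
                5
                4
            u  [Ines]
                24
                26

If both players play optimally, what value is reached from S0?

e (Ines): max(48, -42, 41, 21) = 48
f (Ines): max(-19, -17, 36, 0) = 36
g (Ines): max(33, 10) = 33
h (Ines): max(13, -31, -21) = 13
a (Bob): min(48, 36, 33, 13) = 13
j (Ines): max(-23, 38) = 38
k (Ines): max(44, -18) = 44
m (Ines): max(-21, -28, 18) = 18
b (Bob): min(38, 44, 18) = 18
North (Ines): max(13, 18) = 18
n (Ines): max(-32, -24) = -24
p (Ines): max(5, 39, 0, -36) = 39
q (Ines): max(3, 26) = 26
r (Ines): max(-39, 9, 19) = 19
c (Bob): min(-24, 39, 26, 19) = -24
s (Ines): max(-25, -18) = -18
t (Ines): max(5, 4) = 5
u (Ines): max(24, 26) = 26
d (Bob): min(-18, 5, 26) = -18
South (Ines): max(-24, -18) = -18
S0 (Bob): min(18, -18) = -18

-18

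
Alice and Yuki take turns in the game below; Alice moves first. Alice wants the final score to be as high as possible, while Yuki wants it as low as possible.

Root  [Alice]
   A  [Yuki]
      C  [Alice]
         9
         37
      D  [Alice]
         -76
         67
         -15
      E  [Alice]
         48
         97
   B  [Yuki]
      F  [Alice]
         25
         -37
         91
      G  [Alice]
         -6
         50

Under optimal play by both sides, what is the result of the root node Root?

C (Alice): max(9, 37) = 37
D (Alice): max(-76, 67, -15) = 67
E (Alice): max(48, 97) = 97
A (Yuki): min(37, 67, 97) = 37
F (Alice): max(25, -37, 91) = 91
G (Alice): max(-6, 50) = 50
B (Yuki): min(91, 50) = 50
Root (Alice): max(37, 50) = 50

50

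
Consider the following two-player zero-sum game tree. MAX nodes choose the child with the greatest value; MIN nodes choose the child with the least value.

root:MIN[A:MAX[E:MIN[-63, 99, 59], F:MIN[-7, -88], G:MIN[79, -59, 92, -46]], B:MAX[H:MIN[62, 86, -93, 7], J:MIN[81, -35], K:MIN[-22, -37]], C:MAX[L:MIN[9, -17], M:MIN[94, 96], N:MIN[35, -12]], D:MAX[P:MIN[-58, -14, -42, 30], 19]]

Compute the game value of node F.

F (MIN): min(-7, -88) = -88

-88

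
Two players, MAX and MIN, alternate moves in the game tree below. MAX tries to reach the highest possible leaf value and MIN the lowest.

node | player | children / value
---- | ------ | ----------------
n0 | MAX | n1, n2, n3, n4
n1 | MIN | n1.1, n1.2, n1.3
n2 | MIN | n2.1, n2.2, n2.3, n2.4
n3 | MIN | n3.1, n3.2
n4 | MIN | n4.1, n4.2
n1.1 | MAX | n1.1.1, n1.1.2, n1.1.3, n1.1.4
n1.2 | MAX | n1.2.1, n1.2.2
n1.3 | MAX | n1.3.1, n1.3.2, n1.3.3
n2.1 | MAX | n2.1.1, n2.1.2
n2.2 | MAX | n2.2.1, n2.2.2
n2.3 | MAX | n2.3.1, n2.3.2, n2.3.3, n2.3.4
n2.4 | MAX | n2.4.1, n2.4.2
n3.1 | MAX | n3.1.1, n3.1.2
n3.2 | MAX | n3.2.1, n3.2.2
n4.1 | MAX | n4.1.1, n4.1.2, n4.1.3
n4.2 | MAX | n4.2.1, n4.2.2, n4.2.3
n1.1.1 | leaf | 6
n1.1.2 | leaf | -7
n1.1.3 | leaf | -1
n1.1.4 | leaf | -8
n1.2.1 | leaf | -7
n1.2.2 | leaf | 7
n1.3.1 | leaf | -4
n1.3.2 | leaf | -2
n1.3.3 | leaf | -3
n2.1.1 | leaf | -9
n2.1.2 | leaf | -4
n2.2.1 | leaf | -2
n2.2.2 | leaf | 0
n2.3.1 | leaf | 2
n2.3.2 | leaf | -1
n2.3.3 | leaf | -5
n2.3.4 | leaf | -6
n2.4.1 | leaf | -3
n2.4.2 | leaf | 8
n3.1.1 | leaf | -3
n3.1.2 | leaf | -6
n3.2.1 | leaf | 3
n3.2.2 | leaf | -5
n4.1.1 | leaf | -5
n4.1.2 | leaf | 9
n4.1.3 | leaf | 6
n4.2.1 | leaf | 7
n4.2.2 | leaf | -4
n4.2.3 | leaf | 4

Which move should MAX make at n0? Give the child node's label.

n1.1 (MAX): max(6, -7, -1, -8) = 6
n1.2 (MAX): max(-7, 7) = 7
n1.3 (MAX): max(-4, -2, -3) = -2
n1 (MIN): min(6, 7, -2) = -2
n2.1 (MAX): max(-9, -4) = -4
n2.2 (MAX): max(-2, 0) = 0
n2.3 (MAX): max(2, -1, -5, -6) = 2
n2.4 (MAX): max(-3, 8) = 8
n2 (MIN): min(-4, 0, 2, 8) = -4
n3.1 (MAX): max(-3, -6) = -3
n3.2 (MAX): max(3, -5) = 3
n3 (MIN): min(-3, 3) = -3
n4.1 (MAX): max(-5, 9, 6) = 9
n4.2 (MAX): max(7, -4, 4) = 7
n4 (MIN): min(9, 7) = 7
n0 (MAX): max(-2, -4, -3, 7) = 7
MAX at n0 wants the highest of {n1=-2, n2=-4, n3=-3, n4=7}, so chooses n4.

n4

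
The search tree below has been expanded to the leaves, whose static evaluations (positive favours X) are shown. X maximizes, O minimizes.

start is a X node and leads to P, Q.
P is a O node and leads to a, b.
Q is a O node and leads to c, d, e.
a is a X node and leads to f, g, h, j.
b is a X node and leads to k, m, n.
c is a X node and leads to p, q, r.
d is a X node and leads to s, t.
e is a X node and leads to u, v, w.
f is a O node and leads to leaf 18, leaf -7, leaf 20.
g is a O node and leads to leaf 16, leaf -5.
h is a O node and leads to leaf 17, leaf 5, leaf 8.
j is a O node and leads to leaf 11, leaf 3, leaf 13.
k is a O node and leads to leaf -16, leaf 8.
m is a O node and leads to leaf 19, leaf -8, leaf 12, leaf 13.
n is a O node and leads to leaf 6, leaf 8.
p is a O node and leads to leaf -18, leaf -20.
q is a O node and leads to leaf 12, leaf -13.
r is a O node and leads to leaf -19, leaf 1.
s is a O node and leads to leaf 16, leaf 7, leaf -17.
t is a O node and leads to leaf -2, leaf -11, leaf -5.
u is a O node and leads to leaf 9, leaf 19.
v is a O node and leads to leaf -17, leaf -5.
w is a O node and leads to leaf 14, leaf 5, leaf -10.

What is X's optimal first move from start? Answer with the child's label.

f (O): min(18, -7, 20) = -7
g (O): min(16, -5) = -5
h (O): min(17, 5, 8) = 5
j (O): min(11, 3, 13) = 3
a (X): max(-7, -5, 5, 3) = 5
k (O): min(-16, 8) = -16
m (O): min(19, -8, 12, 13) = -8
n (O): min(6, 8) = 6
b (X): max(-16, -8, 6) = 6
P (O): min(5, 6) = 5
p (O): min(-18, -20) = -20
q (O): min(12, -13) = -13
r (O): min(-19, 1) = -19
c (X): max(-20, -13, -19) = -13
s (O): min(16, 7, -17) = -17
t (O): min(-2, -11, -5) = -11
d (X): max(-17, -11) = -11
u (O): min(9, 19) = 9
v (O): min(-17, -5) = -17
w (O): min(14, 5, -10) = -10
e (X): max(9, -17, -10) = 9
Q (O): min(-13, -11, 9) = -13
start (X): max(5, -13) = 5
X at start wants the highest of {P=5, Q=-13}, so chooses P.

P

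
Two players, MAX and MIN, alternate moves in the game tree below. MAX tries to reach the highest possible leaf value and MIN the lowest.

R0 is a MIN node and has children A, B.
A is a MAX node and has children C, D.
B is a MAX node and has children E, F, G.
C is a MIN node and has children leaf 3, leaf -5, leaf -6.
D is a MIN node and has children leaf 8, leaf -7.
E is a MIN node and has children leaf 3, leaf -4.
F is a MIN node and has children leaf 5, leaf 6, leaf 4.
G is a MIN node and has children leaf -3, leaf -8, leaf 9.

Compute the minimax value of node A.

-6

C (MIN): min(3, -5, -6) = -6
D (MIN): min(8, -7) = -7
A (MAX): max(-6, -7) = -6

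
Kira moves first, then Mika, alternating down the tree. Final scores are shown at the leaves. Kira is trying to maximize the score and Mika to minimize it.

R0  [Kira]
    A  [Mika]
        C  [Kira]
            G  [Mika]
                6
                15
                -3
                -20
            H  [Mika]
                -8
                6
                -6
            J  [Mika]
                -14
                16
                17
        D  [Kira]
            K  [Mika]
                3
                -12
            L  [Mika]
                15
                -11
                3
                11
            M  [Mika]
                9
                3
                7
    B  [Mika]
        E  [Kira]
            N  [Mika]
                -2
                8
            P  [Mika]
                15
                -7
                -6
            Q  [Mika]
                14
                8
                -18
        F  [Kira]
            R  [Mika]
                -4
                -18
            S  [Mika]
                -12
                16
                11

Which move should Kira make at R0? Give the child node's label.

A

G (Mika): min(6, 15, -3, -20) = -20
H (Mika): min(-8, 6, -6) = -8
J (Mika): min(-14, 16, 17) = -14
C (Kira): max(-20, -8, -14) = -8
K (Mika): min(3, -12) = -12
L (Mika): min(15, -11, 3, 11) = -11
M (Mika): min(9, 3, 7) = 3
D (Kira): max(-12, -11, 3) = 3
A (Mika): min(-8, 3) = -8
N (Mika): min(-2, 8) = -2
P (Mika): min(15, -7, -6) = -7
Q (Mika): min(14, 8, -18) = -18
E (Kira): max(-2, -7, -18) = -2
R (Mika): min(-4, -18) = -18
S (Mika): min(-12, 16, 11) = -12
F (Kira): max(-18, -12) = -12
B (Mika): min(-2, -12) = -12
R0 (Kira): max(-8, -12) = -8
Kira at R0 wants the highest of {A=-8, B=-12}, so chooses A.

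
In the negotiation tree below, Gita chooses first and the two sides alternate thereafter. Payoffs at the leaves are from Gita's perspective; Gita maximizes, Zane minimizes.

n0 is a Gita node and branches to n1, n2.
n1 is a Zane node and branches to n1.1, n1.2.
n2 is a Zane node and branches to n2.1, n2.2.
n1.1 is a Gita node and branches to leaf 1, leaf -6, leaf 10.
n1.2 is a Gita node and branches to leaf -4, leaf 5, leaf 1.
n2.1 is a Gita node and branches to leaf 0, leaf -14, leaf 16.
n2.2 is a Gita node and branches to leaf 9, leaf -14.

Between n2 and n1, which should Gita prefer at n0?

n2

n2.1 (Gita): max(0, -14, 16) = 16
n2.2 (Gita): max(9, -14) = 9
n2 (Zane): min(16, 9) = 9
n1.1 (Gita): max(1, -6, 10) = 10
n1.2 (Gita): max(-4, 5, 1) = 5
n1 (Zane): min(10, 5) = 5
Gita prefers the higher value; n2=9, n1=5. n2 is better since 9 > 5.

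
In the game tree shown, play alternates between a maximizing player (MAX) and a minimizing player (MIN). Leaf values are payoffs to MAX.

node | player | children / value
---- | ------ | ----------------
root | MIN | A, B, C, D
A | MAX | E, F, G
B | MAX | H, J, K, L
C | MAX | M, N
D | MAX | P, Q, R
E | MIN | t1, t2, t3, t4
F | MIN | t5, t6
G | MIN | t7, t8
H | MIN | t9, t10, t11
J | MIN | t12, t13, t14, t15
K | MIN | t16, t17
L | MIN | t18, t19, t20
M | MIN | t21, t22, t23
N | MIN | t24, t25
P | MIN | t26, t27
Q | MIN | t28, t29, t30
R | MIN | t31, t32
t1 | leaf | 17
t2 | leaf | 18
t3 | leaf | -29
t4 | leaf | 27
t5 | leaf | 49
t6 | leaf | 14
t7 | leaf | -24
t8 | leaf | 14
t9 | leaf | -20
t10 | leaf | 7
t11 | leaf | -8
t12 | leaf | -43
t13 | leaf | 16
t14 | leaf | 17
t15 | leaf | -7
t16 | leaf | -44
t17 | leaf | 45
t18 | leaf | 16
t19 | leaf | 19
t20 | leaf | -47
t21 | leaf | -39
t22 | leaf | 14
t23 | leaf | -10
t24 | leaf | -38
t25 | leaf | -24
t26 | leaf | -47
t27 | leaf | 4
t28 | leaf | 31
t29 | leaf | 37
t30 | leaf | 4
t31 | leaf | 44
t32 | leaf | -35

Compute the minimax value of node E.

-29

E (MIN): min(17, 18, -29, 27) = -29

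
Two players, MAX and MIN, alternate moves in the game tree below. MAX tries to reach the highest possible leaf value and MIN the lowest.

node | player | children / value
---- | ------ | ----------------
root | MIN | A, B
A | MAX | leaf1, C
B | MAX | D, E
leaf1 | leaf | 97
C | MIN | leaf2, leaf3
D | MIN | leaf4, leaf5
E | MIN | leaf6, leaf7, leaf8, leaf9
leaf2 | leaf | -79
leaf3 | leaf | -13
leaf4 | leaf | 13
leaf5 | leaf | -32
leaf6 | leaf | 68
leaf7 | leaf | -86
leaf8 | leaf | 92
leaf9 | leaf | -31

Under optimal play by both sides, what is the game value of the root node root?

-32

C (MIN): min(-79, -13) = -79
A (MAX): max(97, -79) = 97
D (MIN): min(13, -32) = -32
E (MIN): min(68, -86, 92, -31) = -86
B (MAX): max(-32, -86) = -32
root (MIN): min(97, -32) = -32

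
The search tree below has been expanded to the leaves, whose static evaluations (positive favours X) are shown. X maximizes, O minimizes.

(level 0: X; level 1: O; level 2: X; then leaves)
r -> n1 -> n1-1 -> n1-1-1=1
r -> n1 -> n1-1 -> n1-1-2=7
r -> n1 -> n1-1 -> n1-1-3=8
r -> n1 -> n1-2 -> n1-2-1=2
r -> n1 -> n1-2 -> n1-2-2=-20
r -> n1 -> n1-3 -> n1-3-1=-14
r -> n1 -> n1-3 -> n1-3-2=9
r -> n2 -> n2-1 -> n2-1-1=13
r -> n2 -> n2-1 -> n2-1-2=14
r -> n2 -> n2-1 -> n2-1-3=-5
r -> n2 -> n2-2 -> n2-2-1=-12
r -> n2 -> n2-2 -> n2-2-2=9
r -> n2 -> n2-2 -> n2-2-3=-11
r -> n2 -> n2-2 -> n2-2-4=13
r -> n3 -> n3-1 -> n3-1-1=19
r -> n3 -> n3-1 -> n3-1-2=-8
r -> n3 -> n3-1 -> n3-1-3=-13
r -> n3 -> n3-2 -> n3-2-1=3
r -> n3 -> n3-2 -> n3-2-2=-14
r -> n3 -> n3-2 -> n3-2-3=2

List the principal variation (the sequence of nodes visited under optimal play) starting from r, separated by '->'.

r -> n2 -> n2-2 -> n2-2-4

n1-1 (X): max(1, 7, 8) = 8
n1-2 (X): max(2, -20) = 2
n1-3 (X): max(-14, 9) = 9
n1 (O): min(8, 2, 9) = 2
n2-1 (X): max(13, 14, -5) = 14
n2-2 (X): max(-12, 9, -11, 13) = 13
n2 (O): min(14, 13) = 13
n3-1 (X): max(19, -8, -13) = 19
n3-2 (X): max(3, -14, 2) = 3
n3 (O): min(19, 3) = 3
r (X): max(2, 13, 3) = 13
At r, X picks n2 (highest: 13).
At n2, O picks n2-2 (lowest: 13).
At n2-2, X picks n2-2-4 (highest: 13).
Terminal value 13.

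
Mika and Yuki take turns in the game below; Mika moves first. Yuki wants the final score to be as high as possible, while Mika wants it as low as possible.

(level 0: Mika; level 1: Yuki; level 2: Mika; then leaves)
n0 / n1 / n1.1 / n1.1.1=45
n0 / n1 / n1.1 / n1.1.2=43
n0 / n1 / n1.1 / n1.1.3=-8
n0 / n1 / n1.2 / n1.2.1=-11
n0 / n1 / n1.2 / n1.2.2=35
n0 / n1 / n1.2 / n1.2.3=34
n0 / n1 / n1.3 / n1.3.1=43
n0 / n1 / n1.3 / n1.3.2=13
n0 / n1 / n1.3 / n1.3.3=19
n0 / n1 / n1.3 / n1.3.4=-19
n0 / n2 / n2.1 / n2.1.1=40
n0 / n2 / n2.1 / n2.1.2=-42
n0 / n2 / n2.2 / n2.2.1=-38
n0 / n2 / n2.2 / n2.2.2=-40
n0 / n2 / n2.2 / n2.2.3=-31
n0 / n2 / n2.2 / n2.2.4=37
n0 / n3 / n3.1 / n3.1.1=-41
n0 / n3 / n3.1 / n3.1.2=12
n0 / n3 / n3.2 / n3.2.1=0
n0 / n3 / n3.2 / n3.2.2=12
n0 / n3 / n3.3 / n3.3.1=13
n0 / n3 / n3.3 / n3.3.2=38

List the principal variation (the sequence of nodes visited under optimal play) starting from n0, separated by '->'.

n1.1 (Mika): min(45, 43, -8) = -8
n1.2 (Mika): min(-11, 35, 34) = -11
n1.3 (Mika): min(43, 13, 19, -19) = -19
n1 (Yuki): max(-8, -11, -19) = -8
n2.1 (Mika): min(40, -42) = -42
n2.2 (Mika): min(-38, -40, -31, 37) = -40
n2 (Yuki): max(-42, -40) = -40
n3.1 (Mika): min(-41, 12) = -41
n3.2 (Mika): min(0, 12) = 0
n3.3 (Mika): min(13, 38) = 13
n3 (Yuki): max(-41, 0, 13) = 13
n0 (Mika): min(-8, -40, 13) = -40
At n0, Mika picks n2 (lowest: -40).
At n2, Yuki picks n2.2 (highest: -40).
At n2.2, Mika picks n2.2.2 (lowest: -40).
Terminal value -40.

n0 -> n2 -> n2.2 -> n2.2.2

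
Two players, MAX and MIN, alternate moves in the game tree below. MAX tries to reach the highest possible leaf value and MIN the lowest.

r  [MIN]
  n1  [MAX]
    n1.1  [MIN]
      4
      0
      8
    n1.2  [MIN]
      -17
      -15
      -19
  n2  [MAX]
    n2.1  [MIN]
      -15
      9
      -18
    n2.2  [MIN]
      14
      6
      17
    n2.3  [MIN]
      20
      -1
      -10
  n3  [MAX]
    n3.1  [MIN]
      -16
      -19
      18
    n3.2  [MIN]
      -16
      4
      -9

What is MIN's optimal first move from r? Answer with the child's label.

n3

n1.1 (MIN): min(4, 0, 8) = 0
n1.2 (MIN): min(-17, -15, -19) = -19
n1 (MAX): max(0, -19) = 0
n2.1 (MIN): min(-15, 9, -18) = -18
n2.2 (MIN): min(14, 6, 17) = 6
n2.3 (MIN): min(20, -1, -10) = -10
n2 (MAX): max(-18, 6, -10) = 6
n3.1 (MIN): min(-16, -19, 18) = -19
n3.2 (MIN): min(-16, 4, -9) = -16
n3 (MAX): max(-19, -16) = -16
r (MIN): min(0, 6, -16) = -16
MIN at r wants the lowest of {n1=0, n2=6, n3=-16}, so chooses n3.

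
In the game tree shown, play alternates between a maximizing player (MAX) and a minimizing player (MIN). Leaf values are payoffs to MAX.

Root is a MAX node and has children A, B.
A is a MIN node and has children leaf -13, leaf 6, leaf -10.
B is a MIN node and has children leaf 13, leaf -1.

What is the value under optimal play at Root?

A (MIN): min(-13, 6, -10) = -13
B (MIN): min(13, -1) = -1
Root (MAX): max(-13, -1) = -1

-1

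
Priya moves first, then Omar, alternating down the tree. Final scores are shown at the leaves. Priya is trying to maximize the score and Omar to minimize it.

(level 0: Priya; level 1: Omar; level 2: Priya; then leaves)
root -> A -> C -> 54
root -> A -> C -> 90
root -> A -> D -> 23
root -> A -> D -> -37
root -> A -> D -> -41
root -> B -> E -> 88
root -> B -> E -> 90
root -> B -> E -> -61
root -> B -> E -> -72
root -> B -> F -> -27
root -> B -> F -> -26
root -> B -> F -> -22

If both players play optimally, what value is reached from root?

C (Priya): max(54, 90) = 90
D (Priya): max(23, -37, -41) = 23
A (Omar): min(90, 23) = 23
E (Priya): max(88, 90, -61, -72) = 90
F (Priya): max(-27, -26, -22) = -22
B (Omar): min(90, -22) = -22
root (Priya): max(23, -22) = 23

23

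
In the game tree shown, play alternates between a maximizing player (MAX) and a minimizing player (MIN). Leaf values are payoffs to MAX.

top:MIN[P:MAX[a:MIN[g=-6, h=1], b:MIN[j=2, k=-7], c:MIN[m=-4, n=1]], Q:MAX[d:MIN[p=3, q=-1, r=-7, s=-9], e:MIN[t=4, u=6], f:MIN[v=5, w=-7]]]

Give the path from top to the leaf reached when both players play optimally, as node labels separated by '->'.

top -> P -> c -> m

a (MIN): min(-6, 1) = -6
b (MIN): min(2, -7) = -7
c (MIN): min(-4, 1) = -4
P (MAX): max(-6, -7, -4) = -4
d (MIN): min(3, -1, -7, -9) = -9
e (MIN): min(4, 6) = 4
f (MIN): min(5, -7) = -7
Q (MAX): max(-9, 4, -7) = 4
top (MIN): min(-4, 4) = -4
At top, MIN picks P (lowest: -4).
At P, MAX picks c (highest: -4).
At c, MIN picks m (lowest: -4).
Terminal value -4.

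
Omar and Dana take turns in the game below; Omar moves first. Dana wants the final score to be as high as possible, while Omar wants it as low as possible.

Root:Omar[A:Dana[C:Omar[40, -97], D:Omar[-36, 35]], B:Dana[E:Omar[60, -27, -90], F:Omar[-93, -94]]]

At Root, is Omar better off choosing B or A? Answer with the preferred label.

B

E (Omar): min(60, -27, -90) = -90
F (Omar): min(-93, -94) = -94
B (Dana): max(-90, -94) = -90
C (Omar): min(40, -97) = -97
D (Omar): min(-36, 35) = -36
A (Dana): max(-97, -36) = -36
Omar prefers the lower value; B=-90, A=-36. B is better since -90 < -36.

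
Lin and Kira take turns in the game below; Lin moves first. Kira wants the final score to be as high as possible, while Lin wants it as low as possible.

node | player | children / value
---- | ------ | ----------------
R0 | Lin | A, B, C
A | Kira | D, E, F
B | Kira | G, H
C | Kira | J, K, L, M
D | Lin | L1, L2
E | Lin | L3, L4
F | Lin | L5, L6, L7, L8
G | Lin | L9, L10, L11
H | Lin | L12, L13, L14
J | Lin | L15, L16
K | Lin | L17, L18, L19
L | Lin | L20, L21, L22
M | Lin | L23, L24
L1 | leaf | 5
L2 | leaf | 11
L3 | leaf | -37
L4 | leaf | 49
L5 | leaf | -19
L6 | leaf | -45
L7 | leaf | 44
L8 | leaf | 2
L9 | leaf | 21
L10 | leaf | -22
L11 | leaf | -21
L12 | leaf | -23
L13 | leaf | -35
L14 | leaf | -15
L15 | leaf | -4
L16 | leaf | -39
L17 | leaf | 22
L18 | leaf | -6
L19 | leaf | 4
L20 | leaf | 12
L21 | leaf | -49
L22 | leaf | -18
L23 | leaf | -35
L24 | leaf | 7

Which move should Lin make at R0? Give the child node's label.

D (Lin): min(5, 11) = 5
E (Lin): min(-37, 49) = -37
F (Lin): min(-19, -45, 44, 2) = -45
A (Kira): max(5, -37, -45) = 5
G (Lin): min(21, -22, -21) = -22
H (Lin): min(-23, -35, -15) = -35
B (Kira): max(-22, -35) = -22
J (Lin): min(-4, -39) = -39
K (Lin): min(22, -6, 4) = -6
L (Lin): min(12, -49, -18) = -49
M (Lin): min(-35, 7) = -35
C (Kira): max(-39, -6, -49, -35) = -6
R0 (Lin): min(5, -22, -6) = -22
Lin at R0 wants the lowest of {A=5, B=-22, C=-6}, so chooses B.

B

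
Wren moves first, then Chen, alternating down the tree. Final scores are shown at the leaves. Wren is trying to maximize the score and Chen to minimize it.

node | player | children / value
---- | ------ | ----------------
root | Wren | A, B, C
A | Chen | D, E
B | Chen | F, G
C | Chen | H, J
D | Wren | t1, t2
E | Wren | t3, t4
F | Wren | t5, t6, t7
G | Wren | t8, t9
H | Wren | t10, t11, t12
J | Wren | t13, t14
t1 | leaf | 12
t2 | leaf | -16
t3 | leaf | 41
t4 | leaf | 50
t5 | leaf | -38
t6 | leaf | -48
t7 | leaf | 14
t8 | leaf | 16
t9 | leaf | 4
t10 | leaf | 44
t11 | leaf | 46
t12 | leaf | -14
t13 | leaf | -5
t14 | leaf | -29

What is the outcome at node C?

-5

H (Wren): max(44, 46, -14) = 46
J (Wren): max(-5, -29) = -5
C (Chen): min(46, -5) = -5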